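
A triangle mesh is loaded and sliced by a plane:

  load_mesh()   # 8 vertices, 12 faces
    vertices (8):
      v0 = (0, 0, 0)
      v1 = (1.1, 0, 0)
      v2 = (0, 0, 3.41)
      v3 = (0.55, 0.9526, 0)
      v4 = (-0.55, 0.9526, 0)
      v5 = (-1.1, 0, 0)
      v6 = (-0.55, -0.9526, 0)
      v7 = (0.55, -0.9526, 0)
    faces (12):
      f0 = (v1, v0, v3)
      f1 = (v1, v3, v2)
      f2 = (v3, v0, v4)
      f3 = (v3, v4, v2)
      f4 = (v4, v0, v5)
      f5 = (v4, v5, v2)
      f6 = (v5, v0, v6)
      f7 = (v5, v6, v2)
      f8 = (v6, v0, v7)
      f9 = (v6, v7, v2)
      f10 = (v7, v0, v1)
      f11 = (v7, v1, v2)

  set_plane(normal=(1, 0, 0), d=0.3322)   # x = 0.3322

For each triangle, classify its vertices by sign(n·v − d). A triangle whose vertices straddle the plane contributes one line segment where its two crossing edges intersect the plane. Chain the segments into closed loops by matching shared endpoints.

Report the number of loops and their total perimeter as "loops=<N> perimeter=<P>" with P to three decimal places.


Straddling triangles (8 of 12):
  (v1,v0,v3) [+-+] → (0.3322, 0, 0)–(0.3322, 0.57537, 0)  len=0.5754
  (v1,v3,v2) [++-] → (0.3322, 0.57537, 1.35036)–(0.3322, 0, 2.38018)  len=1.1797
  (v3,v0,v4) [+--] → (0.3322, 0.57537, 0)–(0.3322, 0.9526, 0)  len=0.3772
  (v3,v4,v2) [+--] → (0.3322, 0.9526, 0)–(0.3322, 0.57537, 1.35036)  len=1.4021
  (v6,v0,v7) [--+] → (0.3322, -0.57537, 0)–(0.3322, -0.9526, 0)  len=0.3772
  (v6,v7,v2) [-+-] → (0.3322, -0.9526, 0)–(0.3322, -0.57537, 1.35036)  len=1.4021
  (v7,v0,v1) [+-+] → (0.3322, -0.57537, 0)–(0.3322, 0, 0)  len=0.5754
  (v7,v1,v2) [++-] → (0.3322, 0, 2.38018)–(0.3322, -0.57537, 1.35036)  len=1.1797

Chained into 1 loop(s):
  loop 1: 8 segments, perimeter = 7.0686
Total perimeter = 7.069

loops=1 perimeter=7.069


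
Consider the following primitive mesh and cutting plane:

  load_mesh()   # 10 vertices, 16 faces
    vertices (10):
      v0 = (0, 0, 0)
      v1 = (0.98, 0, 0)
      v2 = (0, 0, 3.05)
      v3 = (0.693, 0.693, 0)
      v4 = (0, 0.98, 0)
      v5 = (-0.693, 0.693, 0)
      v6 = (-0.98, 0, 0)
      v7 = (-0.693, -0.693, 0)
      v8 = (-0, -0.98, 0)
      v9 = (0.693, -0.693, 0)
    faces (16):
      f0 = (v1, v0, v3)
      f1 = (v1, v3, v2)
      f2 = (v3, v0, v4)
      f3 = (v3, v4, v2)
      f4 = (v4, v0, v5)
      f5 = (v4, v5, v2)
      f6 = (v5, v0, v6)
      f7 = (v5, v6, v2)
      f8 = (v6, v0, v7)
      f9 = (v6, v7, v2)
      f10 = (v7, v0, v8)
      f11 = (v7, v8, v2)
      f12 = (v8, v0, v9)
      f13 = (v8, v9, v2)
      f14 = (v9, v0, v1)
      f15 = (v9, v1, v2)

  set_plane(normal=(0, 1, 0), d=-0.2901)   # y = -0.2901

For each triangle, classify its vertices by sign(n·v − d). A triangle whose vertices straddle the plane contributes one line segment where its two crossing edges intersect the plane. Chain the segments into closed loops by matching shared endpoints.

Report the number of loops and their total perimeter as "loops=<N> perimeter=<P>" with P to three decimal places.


loops=1 perimeter=6.391

Straddling triangles (8 of 16):
  (v6,v0,v7) [++-] → (-0.2901, -0.2901, 0)–(-0.859858, -0.2901, 0)  len=0.5698
  (v6,v7,v2) [+-+] → (-0.859858, -0.2901, 0)–(-0.2901, -0.2901, 1.77323)  len=1.8625
  (v7,v0,v8) [-+-] → (-0.2901, -0.2901, 0)–(0, -0.2901, 0)  len=0.2901
  (v7,v8,v2) [--+] → (0, -0.2901, 2.14714)–(-0.2901, -0.2901, 1.77323)  len=0.4733
  (v8,v0,v9) [-+-] → (0, -0.2901, 0)–(0.2901, -0.2901, 0)  len=0.2901
  (v8,v9,v2) [--+] → (0.2901, -0.2901, 1.77323)–(0, -0.2901, 2.14714)  len=0.4733
  (v9,v0,v1) [-++] → (0.2901, -0.2901, 0)–(0.859858, -0.2901, 0)  len=0.5698
  (v9,v1,v2) [-++] → (0.859858, -0.2901, 0)–(0.2901, -0.2901, 1.77323)  len=1.8625

Chained into 1 loop(s):
  loop 1: 8 segments, perimeter = 6.3912
Total perimeter = 6.391


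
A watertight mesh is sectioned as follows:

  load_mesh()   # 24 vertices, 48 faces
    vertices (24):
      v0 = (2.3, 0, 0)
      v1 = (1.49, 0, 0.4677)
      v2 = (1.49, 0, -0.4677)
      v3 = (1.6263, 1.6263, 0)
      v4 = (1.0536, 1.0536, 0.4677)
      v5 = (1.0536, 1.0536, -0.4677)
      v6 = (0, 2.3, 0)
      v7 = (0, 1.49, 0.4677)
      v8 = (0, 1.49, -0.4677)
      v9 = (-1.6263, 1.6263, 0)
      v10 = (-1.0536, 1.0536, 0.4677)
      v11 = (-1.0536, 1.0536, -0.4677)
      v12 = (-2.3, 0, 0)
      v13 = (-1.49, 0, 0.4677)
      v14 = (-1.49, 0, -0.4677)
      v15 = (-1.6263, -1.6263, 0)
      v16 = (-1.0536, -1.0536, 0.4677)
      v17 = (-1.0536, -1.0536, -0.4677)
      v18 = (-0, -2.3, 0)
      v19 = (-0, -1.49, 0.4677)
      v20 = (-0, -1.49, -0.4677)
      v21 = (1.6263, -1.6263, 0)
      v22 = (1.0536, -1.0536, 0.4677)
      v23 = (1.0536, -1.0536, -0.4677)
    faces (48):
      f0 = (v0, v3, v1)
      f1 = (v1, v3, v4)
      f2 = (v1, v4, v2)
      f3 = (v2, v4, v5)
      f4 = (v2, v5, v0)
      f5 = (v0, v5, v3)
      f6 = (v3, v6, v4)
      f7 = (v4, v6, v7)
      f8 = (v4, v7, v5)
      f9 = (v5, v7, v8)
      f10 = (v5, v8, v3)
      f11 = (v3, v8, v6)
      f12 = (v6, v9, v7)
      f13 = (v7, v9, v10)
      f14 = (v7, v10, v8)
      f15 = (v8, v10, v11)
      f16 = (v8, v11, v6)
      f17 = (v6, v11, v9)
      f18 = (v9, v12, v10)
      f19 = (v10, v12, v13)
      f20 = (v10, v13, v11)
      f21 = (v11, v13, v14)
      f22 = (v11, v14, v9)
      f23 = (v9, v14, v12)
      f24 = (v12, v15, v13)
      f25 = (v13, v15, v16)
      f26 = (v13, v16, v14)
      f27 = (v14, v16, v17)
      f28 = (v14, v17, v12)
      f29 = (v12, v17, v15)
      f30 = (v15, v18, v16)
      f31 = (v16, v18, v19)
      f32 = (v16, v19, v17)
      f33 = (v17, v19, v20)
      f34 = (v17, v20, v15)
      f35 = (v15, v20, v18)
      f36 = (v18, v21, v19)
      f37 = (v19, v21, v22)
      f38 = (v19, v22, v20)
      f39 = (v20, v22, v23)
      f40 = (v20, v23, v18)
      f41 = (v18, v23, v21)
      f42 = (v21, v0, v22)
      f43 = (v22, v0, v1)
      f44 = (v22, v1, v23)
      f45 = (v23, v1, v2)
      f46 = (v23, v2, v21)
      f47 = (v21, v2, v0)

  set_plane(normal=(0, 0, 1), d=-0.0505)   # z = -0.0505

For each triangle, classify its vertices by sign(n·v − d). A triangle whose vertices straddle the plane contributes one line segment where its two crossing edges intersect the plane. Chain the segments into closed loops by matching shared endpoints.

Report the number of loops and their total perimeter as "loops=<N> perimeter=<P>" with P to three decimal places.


Straddling triangles (32 of 48):
  (v1,v4,v2) [++-] → (1.29536, 0.469919, -0.0505)–(1.49, 0, -0.0505)  len=0.5086
  (v2,v4,v5) [-+-] → (1.29536, 0.469919, -0.0505)–(1.0536, 1.0536, -0.0505)  len=0.6318
  (v2,v5,v0) [--+] → (2.16542, 0.113763, -0.0505)–(2.21254, 0, -0.0505)  len=0.1231
  (v0,v5,v3) [+-+] → (2.16542, 0.113763, -0.0505)–(1.56446, 1.56446, -0.0505)  len=1.5702
  (v4,v7,v5) [++-] → (0.583681, 1.24824, -0.0505)–(1.0536, 1.0536, -0.0505)  len=0.5086
  (v5,v7,v8) [-+-] → (0.583681, 1.24824, -0.0505)–(0, 1.49, -0.0505)  len=0.6318
  (v5,v8,v3) [--+] → (1.4507, 1.61158, -0.0505)–(1.56446, 1.56446, -0.0505)  len=0.1231
  (v3,v8,v6) [+-+] → (1.4507, 1.61158, -0.0505)–(0, 2.21254, -0.0505)  len=1.5702
  (v7,v10,v8) [++-] → (-0.469919, 1.29536, -0.0505)–(0, 1.49, -0.0505)  len=0.5086
  (v8,v10,v11) [-+-] → (-0.469919, 1.29536, -0.0505)–(-1.0536, 1.0536, -0.0505)  len=0.6318
  (v8,v11,v6) [--+] → (-0.113763, 2.16542, -0.0505)–(0, 2.21254, -0.0505)  len=0.1231
  (v6,v11,v9) [+-+] → (-0.113763, 2.16542, -0.0505)–(-1.56446, 1.56446, -0.0505)  len=1.5702
  (v10,v13,v11) [++-] → (-1.24824, 0.583681, -0.0505)–(-1.0536, 1.0536, -0.0505)  len=0.5086
  (v11,v13,v14) [-+-] → (-1.24824, 0.583681, -0.0505)–(-1.49, 0, -0.0505)  len=0.6318
  (v11,v14,v9) [--+] → (-1.61158, 1.4507, -0.0505)–(-1.56446, 1.56446, -0.0505)  len=0.1231
  (v9,v14,v12) [+-+] → (-1.61158, 1.4507, -0.0505)–(-2.21254, 0, -0.0505)  len=1.5702
  (v13,v16,v14) [++-] → (-1.29536, -0.469919, -0.0505)–(-1.49, 0, -0.0505)  len=0.5086
  (v14,v16,v17) [-+-] → (-1.29536, -0.469919, -0.0505)–(-1.0536, -1.0536, -0.0505)  len=0.6318
  (v14,v17,v12) [--+] → (-2.16542, -0.113763, -0.0505)–(-2.21254, 0, -0.0505)  len=0.1231
  (v12,v17,v15) [+-+] → (-2.16542, -0.113763, -0.0505)–(-1.56446, -1.56446, -0.0505)  len=1.5702
  (v16,v19,v17) [++-] → (-0.583681, -1.24824, -0.0505)–(-1.0536, -1.0536, -0.0505)  len=0.5086
  (v17,v19,v20) [-+-] → (-0.583681, -1.24824, -0.0505)–(0, -1.49, -0.0505)  len=0.6318
  (v17,v20,v15) [--+] → (-1.4507, -1.61158, -0.0505)–(-1.56446, -1.56446, -0.0505)  len=0.1231
  (v15,v20,v18) [+-+] → (-1.4507, -1.61158, -0.0505)–(0, -2.21254, -0.0505)  len=1.5702
  (v19,v22,v20) [++-] → (0.469919, -1.29536, -0.0505)–(0, -1.49, -0.0505)  len=0.5086
  (v20,v22,v23) [-+-] → (0.469919, -1.29536, -0.0505)–(1.0536, -1.0536, -0.0505)  len=0.6318
  (v20,v23,v18) [--+] → (0.113763, -2.16542, -0.0505)–(0, -2.21254, -0.0505)  len=0.1231
  (v18,v23,v21) [+-+] → (0.113763, -2.16542, -0.0505)–(1.56446, -1.56446, -0.0505)  len=1.5702
  (v22,v1,v23) [++-] → (1.24824, -0.583681, -0.0505)–(1.0536, -1.0536, -0.0505)  len=0.5086
  (v23,v1,v2) [-+-] → (1.24824, -0.583681, -0.0505)–(1.49, 0, -0.0505)  len=0.6318
  (v23,v2,v21) [--+] → (1.61158, -1.4507, -0.0505)–(1.56446, -1.56446, -0.0505)  len=0.1231
  (v21,v2,v0) [+-+] → (1.61158, -1.4507, -0.0505)–(2.21254, 0, -0.0505)  len=1.5702

Chained into 2 loop(s):
  loop 1: 16 segments, perimeter = 9.1232
  loop 2: 16 segments, perimeter = 13.5471
Total perimeter = 22.670

loops=2 perimeter=22.670


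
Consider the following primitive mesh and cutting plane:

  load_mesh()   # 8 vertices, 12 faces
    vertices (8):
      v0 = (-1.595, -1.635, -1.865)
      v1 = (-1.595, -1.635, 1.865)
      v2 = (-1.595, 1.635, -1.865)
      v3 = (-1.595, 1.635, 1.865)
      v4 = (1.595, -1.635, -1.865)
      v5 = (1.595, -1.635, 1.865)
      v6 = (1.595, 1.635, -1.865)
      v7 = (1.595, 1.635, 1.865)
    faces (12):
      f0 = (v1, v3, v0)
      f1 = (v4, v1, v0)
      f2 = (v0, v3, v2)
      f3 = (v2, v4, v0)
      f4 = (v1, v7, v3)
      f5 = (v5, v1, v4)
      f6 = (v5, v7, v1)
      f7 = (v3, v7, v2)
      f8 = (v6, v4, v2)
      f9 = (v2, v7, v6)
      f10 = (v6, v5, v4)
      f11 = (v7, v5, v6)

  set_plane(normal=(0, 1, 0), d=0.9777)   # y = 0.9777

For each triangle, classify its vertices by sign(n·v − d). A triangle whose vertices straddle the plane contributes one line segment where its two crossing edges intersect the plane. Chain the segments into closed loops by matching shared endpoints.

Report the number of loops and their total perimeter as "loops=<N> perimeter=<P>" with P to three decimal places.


Straddling triangles (8 of 12):
  (v1,v3,v0) [-+-] → (-1.595, 0.9777, 1.865)–(-1.595, 0.9777, 1.11524)  len=0.7498
  (v0,v3,v2) [-++] → (-1.595, 0.9777, 1.11524)–(-1.595, 0.9777, -1.865)  len=2.9802
  (v2,v4,v0) [+--] → (-0.953781, 0.9777, -1.865)–(-1.595, 0.9777, -1.865)  len=0.6412
  (v1,v7,v3) [-++] → (0.953781, 0.9777, 1.865)–(-1.595, 0.9777, 1.865)  len=2.5488
  (v5,v7,v1) [-+-] → (1.595, 0.9777, 1.865)–(0.953781, 0.9777, 1.865)  len=0.6412
  (v6,v4,v2) [+-+] → (1.595, 0.9777, -1.865)–(-0.953781, 0.9777, -1.865)  len=2.5488
  (v6,v5,v4) [+--] → (1.595, 0.9777, -1.11524)–(1.595, 0.9777, -1.865)  len=0.7498
  (v7,v5,v6) [+-+] → (1.595, 0.9777, 1.865)–(1.595, 0.9777, -1.11524)  len=2.9802

Chained into 1 loop(s):
  loop 1: 8 segments, perimeter = 13.8400
Total perimeter = 13.840

loops=1 perimeter=13.840


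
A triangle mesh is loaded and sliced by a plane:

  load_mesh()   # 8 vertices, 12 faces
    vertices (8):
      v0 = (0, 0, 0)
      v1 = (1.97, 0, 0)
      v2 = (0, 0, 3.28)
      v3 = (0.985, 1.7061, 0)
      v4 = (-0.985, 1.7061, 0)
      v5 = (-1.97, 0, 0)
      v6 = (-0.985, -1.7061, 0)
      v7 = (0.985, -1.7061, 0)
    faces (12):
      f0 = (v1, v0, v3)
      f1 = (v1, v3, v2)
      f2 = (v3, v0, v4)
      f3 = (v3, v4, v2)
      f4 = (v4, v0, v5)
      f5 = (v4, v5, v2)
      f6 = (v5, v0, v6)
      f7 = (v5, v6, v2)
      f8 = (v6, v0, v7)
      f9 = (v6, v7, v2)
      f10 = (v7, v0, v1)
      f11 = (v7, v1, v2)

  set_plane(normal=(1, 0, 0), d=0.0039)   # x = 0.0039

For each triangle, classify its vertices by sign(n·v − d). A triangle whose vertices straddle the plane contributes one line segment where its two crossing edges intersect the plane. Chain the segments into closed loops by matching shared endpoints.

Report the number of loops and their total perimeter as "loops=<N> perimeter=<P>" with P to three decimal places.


loops=1 perimeter=10.796

Straddling triangles (8 of 12):
  (v1,v0,v3) [+-+] → (0.0039, 0, 0)–(0.0039, 0.00675512, 0)  len=0.0068
  (v1,v3,v2) [++-] → (0.0039, 0.00675512, 3.26701)–(0.0039, 0, 3.27351)  len=0.0094
  (v3,v0,v4) [+--] → (0.0039, 0.00675512, 0)–(0.0039, 1.7061, 0)  len=1.6993
  (v3,v4,v2) [+--] → (0.0039, 1.7061, 0)–(0.0039, 0.00675512, 3.26701)  len=3.6825
  (v6,v0,v7) [--+] → (0.0039, -0.00675512, 0)–(0.0039, -1.7061, 0)  len=1.6993
  (v6,v7,v2) [-+-] → (0.0039, -1.7061, 0)–(0.0039, -0.00675512, 3.26701)  len=3.6825
  (v7,v0,v1) [+-+] → (0.0039, -0.00675512, 0)–(0.0039, 0, 0)  len=0.0068
  (v7,v1,v2) [++-] → (0.0039, 0, 3.27351)–(0.0039, -0.00675512, 3.26701)  len=0.0094

Chained into 1 loop(s):
  loop 1: 8 segments, perimeter = 10.7960
Total perimeter = 10.796


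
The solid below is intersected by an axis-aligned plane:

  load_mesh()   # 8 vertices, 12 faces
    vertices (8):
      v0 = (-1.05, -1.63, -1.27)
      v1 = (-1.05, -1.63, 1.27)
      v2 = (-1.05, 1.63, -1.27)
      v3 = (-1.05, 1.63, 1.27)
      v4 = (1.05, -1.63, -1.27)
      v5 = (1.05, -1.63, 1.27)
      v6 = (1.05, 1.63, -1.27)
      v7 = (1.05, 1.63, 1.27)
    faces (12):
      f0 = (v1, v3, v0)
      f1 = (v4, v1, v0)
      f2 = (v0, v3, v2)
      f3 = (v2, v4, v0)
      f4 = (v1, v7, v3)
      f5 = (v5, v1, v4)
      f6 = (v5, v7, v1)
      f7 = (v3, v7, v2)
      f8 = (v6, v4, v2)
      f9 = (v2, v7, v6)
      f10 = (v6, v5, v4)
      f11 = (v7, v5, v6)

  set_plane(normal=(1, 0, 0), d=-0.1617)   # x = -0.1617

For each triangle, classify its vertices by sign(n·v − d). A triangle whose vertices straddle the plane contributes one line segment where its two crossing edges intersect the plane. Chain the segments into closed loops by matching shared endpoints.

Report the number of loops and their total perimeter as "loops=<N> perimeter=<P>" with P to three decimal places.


loops=1 perimeter=11.600

Straddling triangles (8 of 12):
  (v4,v1,v0) [+--] → (-0.1617, -1.63, 0.19558)–(-0.1617, -1.63, -1.27)  len=1.4656
  (v2,v4,v0) [-+-] → (-0.1617, 0.25102, -1.27)–(-0.1617, -1.63, -1.27)  len=1.8810
  (v1,v7,v3) [-+-] → (-0.1617, -0.25102, 1.27)–(-0.1617, 1.63, 1.27)  len=1.8810
  (v5,v1,v4) [+-+] → (-0.1617, -1.63, 1.27)–(-0.1617, -1.63, 0.19558)  len=1.0744
  (v5,v7,v1) [++-] → (-0.1617, -0.25102, 1.27)–(-0.1617, -1.63, 1.27)  len=1.3790
  (v3,v7,v2) [-+-] → (-0.1617, 1.63, 1.27)–(-0.1617, 1.63, -0.19558)  len=1.4656
  (v6,v4,v2) [++-] → (-0.1617, 0.25102, -1.27)–(-0.1617, 1.63, -1.27)  len=1.3790
  (v2,v7,v6) [-++] → (-0.1617, 1.63, -0.19558)–(-0.1617, 1.63, -1.27)  len=1.0744

Chained into 1 loop(s):
  loop 1: 8 segments, perimeter = 11.6000
Total perimeter = 11.600


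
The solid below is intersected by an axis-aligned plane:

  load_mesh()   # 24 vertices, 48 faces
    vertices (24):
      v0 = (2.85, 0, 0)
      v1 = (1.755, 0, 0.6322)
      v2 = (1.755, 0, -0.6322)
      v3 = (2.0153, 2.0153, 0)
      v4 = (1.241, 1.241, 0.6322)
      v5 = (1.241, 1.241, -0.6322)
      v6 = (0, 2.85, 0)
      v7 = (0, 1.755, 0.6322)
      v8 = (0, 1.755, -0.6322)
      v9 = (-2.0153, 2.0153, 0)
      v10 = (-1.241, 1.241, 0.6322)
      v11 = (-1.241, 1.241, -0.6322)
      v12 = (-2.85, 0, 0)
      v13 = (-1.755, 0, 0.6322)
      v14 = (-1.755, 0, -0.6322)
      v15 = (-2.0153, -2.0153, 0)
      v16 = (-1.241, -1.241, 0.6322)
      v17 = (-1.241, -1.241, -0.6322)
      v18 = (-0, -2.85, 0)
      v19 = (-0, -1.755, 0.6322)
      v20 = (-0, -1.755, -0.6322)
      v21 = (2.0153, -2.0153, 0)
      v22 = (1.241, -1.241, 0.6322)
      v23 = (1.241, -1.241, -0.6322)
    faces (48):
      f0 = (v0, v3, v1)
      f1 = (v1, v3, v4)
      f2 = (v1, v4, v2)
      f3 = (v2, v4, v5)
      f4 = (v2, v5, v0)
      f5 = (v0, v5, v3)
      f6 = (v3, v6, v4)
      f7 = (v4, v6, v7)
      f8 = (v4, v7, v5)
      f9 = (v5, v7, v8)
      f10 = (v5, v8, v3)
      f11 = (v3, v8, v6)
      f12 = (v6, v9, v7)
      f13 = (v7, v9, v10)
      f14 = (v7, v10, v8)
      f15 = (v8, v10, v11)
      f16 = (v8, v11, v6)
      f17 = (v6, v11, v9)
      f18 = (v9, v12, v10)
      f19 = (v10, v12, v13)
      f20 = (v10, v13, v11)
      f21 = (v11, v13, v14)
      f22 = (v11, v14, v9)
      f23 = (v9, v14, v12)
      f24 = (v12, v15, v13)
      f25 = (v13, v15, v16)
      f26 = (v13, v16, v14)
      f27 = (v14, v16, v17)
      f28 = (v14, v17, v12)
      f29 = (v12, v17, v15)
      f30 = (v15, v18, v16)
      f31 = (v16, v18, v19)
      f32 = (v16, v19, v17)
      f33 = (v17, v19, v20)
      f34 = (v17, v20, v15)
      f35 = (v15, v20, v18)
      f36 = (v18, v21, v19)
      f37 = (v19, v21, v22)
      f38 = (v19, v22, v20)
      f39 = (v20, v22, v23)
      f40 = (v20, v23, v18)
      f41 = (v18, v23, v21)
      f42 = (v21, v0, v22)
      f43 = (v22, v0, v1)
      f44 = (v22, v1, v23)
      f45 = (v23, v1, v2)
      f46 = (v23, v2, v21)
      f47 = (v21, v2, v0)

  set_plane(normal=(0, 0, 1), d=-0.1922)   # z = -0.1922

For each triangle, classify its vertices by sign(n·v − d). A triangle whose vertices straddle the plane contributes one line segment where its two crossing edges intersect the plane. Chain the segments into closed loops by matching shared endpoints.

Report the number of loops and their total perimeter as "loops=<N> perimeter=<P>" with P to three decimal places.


loops=2 perimeter=26.158

Straddling triangles (32 of 48):
  (v1,v4,v2) [++-] → (1.57613, 0.431857, -0.1922)–(1.755, 0, -0.1922)  len=0.4674
  (v2,v4,v5) [-+-] → (1.57613, 0.431857, -0.1922)–(1.241, 1.241, -0.1922)  len=0.8758
  (v2,v5,v0) [--+] → (2.36084, 0.377286, -0.1922)–(2.5171, 0, -0.1922)  len=0.4084
  (v0,v5,v3) [+-+] → (2.36084, 0.377286, -0.1922)–(1.7799, 1.7799, -0.1922)  len=1.5182
  (v4,v7,v5) [++-] → (0.809143, 1.41987, -0.1922)–(1.241, 1.241, -0.1922)  len=0.4674
  (v5,v7,v8) [-+-] → (0.809143, 1.41987, -0.1922)–(0, 1.755, -0.1922)  len=0.8758
  (v5,v8,v3) [--+] → (1.40261, 1.93616, -0.1922)–(1.7799, 1.7799, -0.1922)  len=0.4084
  (v3,v8,v6) [+-+] → (1.40261, 1.93616, -0.1922)–(0, 2.5171, -0.1922)  len=1.5182
  (v7,v10,v8) [++-] → (-0.431857, 1.57613, -0.1922)–(0, 1.755, -0.1922)  len=0.4674
  (v8,v10,v11) [-+-] → (-0.431857, 1.57613, -0.1922)–(-1.241, 1.241, -0.1922)  len=0.8758
  (v8,v11,v6) [--+] → (-0.377286, 2.36084, -0.1922)–(0, 2.5171, -0.1922)  len=0.4084
  (v6,v11,v9) [+-+] → (-0.377286, 2.36084, -0.1922)–(-1.7799, 1.7799, -0.1922)  len=1.5182
  (v10,v13,v11) [++-] → (-1.41987, 0.809143, -0.1922)–(-1.241, 1.241, -0.1922)  len=0.4674
  (v11,v13,v14) [-+-] → (-1.41987, 0.809143, -0.1922)–(-1.755, 0, -0.1922)  len=0.8758
  (v11,v14,v9) [--+] → (-1.93616, 1.40261, -0.1922)–(-1.7799, 1.7799, -0.1922)  len=0.4084
  (v9,v14,v12) [+-+] → (-1.93616, 1.40261, -0.1922)–(-2.5171, 0, -0.1922)  len=1.5182
  (v13,v16,v14) [++-] → (-1.57613, -0.431857, -0.1922)–(-1.755, 0, -0.1922)  len=0.4674
  (v14,v16,v17) [-+-] → (-1.57613, -0.431857, -0.1922)–(-1.241, -1.241, -0.1922)  len=0.8758
  (v14,v17,v12) [--+] → (-2.36084, -0.377286, -0.1922)–(-2.5171, 0, -0.1922)  len=0.4084
  (v12,v17,v15) [+-+] → (-2.36084, -0.377286, -0.1922)–(-1.7799, -1.7799, -0.1922)  len=1.5182
  (v16,v19,v17) [++-] → (-0.809143, -1.41987, -0.1922)–(-1.241, -1.241, -0.1922)  len=0.4674
  (v17,v19,v20) [-+-] → (-0.809143, -1.41987, -0.1922)–(0, -1.755, -0.1922)  len=0.8758
  (v17,v20,v15) [--+] → (-1.40261, -1.93616, -0.1922)–(-1.7799, -1.7799, -0.1922)  len=0.4084
  (v15,v20,v18) [+-+] → (-1.40261, -1.93616, -0.1922)–(0, -2.5171, -0.1922)  len=1.5182
  (v19,v22,v20) [++-] → (0.431857, -1.57613, -0.1922)–(0, -1.755, -0.1922)  len=0.4674
  (v20,v22,v23) [-+-] → (0.431857, -1.57613, -0.1922)–(1.241, -1.241, -0.1922)  len=0.8758
  (v20,v23,v18) [--+] → (0.377286, -2.36084, -0.1922)–(0, -2.5171, -0.1922)  len=0.4084
  (v18,v23,v21) [+-+] → (0.377286, -2.36084, -0.1922)–(1.7799, -1.7799, -0.1922)  len=1.5182
  (v22,v1,v23) [++-] → (1.41987, -0.809143, -0.1922)–(1.241, -1.241, -0.1922)  len=0.4674
  (v23,v1,v2) [-+-] → (1.41987, -0.809143, -0.1922)–(1.755, 0, -0.1922)  len=0.8758
  (v23,v2,v21) [--+] → (1.93616, -1.40261, -0.1922)–(1.7799, -1.7799, -0.1922)  len=0.4084
  (v21,v2,v0) [+-+] → (1.93616, -1.40261, -0.1922)–(2.5171, 0, -0.1922)  len=1.5182

Chained into 2 loop(s):
  loop 1: 16 segments, perimeter = 10.7459
  loop 2: 16 segments, perimeter = 15.4122
Total perimeter = 26.158


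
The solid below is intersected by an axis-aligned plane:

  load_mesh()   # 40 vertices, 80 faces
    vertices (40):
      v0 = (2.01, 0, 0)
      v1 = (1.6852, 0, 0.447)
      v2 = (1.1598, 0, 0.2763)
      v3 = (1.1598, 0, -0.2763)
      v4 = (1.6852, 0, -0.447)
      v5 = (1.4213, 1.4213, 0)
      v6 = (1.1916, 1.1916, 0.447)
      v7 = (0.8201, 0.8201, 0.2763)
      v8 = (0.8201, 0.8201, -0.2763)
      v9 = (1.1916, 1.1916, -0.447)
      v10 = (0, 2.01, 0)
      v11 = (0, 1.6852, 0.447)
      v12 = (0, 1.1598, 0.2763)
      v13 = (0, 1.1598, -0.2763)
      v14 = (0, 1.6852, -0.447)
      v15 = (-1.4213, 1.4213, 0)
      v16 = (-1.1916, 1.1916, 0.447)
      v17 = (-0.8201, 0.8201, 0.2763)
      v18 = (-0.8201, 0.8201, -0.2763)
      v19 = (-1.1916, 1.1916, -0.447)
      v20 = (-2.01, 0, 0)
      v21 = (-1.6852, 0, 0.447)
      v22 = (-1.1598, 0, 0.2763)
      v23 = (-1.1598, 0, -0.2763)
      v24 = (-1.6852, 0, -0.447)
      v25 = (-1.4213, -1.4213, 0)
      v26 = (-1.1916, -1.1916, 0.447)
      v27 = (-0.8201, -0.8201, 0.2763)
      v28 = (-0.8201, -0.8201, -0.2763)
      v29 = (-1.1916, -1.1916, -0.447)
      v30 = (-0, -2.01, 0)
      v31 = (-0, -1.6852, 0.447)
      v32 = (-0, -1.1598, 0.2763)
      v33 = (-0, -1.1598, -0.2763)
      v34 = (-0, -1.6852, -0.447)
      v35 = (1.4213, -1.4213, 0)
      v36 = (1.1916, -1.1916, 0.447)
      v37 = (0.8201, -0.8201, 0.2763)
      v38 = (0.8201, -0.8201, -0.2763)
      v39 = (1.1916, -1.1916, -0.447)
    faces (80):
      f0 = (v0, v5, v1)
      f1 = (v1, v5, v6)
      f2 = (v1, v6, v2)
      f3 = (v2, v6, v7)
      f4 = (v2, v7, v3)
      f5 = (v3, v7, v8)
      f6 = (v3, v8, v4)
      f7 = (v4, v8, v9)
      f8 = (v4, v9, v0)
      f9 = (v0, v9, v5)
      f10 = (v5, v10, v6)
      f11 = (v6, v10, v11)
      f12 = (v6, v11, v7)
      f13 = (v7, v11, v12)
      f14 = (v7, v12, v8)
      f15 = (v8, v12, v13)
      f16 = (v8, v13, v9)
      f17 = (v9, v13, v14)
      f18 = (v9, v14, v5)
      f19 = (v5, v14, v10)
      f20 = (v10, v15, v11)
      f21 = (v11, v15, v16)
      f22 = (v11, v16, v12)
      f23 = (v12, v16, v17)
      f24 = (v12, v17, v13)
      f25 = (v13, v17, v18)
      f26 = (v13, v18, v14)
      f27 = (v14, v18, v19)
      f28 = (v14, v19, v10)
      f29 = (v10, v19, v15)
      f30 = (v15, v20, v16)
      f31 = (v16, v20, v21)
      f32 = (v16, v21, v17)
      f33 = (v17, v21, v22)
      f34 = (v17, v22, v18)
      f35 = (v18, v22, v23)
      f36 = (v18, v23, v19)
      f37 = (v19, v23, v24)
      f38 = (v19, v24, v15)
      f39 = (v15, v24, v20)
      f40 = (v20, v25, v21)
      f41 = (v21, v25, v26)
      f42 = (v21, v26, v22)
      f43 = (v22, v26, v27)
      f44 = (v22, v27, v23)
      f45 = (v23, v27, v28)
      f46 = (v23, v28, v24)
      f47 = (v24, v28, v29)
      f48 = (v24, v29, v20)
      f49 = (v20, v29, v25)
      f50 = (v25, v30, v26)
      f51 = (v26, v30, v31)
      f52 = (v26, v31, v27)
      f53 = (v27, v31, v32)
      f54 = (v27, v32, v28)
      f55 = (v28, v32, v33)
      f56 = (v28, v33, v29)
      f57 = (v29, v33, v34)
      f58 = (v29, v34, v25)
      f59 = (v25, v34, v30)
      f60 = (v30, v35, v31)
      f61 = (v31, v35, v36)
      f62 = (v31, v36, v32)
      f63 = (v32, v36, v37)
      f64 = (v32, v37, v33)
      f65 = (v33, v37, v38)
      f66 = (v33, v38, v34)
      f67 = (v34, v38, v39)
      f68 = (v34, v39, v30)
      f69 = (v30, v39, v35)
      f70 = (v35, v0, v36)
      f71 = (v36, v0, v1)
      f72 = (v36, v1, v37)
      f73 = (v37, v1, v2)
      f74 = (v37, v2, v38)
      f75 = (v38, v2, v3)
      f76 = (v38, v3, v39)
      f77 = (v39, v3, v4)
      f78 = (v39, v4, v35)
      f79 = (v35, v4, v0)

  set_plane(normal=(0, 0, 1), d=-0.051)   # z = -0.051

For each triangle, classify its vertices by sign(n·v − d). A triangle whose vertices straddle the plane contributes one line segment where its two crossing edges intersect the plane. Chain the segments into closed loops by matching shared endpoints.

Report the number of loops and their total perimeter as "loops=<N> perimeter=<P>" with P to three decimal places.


loops=2 perimeter=19.182

Straddling triangles (32 of 80):
  (v2,v7,v3) [++-] → (1.0213, 0.334362, -0.051)–(1.1598, 0, -0.051)  len=0.3619
  (v3,v7,v8) [-+-] → (1.0213, 0.334362, -0.051)–(0.8201, 0.8201, -0.051)  len=0.5258
  (v4,v9,v0) [--+] → (1.91663, 0.135954, -0.051)–(1.97294, 0, -0.051)  len=0.1472
  (v0,v9,v5) [+-+] → (1.91663, 0.135954, -0.051)–(1.39509, 1.39509, -0.051)  len=1.3629
  (v7,v12,v8) [++-] → (0.485738, 0.958599, -0.051)–(0.8201, 0.8201, -0.051)  len=0.3619
  (v8,v12,v13) [-+-] → (0.485738, 0.958599, -0.051)–(0, 1.1598, -0.051)  len=0.5258
  (v9,v14,v5) [--+] → (1.25914, 1.45141, -0.051)–(1.39509, 1.39509, -0.051)  len=0.1472
  (v5,v14,v10) [+-+] → (1.25914, 1.45141, -0.051)–(0, 1.97294, -0.051)  len=1.3629
  (v12,v17,v13) [++-] → (-0.334362, 1.0213, -0.051)–(0, 1.1598, -0.051)  len=0.3619
  (v13,v17,v18) [-+-] → (-0.334362, 1.0213, -0.051)–(-0.8201, 0.8201, -0.051)  len=0.5258
  (v14,v19,v10) [--+] → (-0.135954, 1.91663, -0.051)–(0, 1.97294, -0.051)  len=0.1472
  (v10,v19,v15) [+-+] → (-0.135954, 1.91663, -0.051)–(-1.39509, 1.39509, -0.051)  len=1.3629
  (v17,v22,v18) [++-] → (-0.958599, 0.485738, -0.051)–(-0.8201, 0.8201, -0.051)  len=0.3619
  (v18,v22,v23) [-+-] → (-0.958599, 0.485738, -0.051)–(-1.1598, 0, -0.051)  len=0.5258
  (v19,v24,v15) [--+] → (-1.45141, 1.25914, -0.051)–(-1.39509, 1.39509, -0.051)  len=0.1472
  (v15,v24,v20) [+-+] → (-1.45141, 1.25914, -0.051)–(-1.97294, 0, -0.051)  len=1.3629
  (v22,v27,v23) [++-] → (-1.0213, -0.334362, -0.051)–(-1.1598, 0, -0.051)  len=0.3619
  (v23,v27,v28) [-+-] → (-1.0213, -0.334362, -0.051)–(-0.8201, -0.8201, -0.051)  len=0.5258
  (v24,v29,v20) [--+] → (-1.91663, -0.135954, -0.051)–(-1.97294, 0, -0.051)  len=0.1472
  (v20,v29,v25) [+-+] → (-1.91663, -0.135954, -0.051)–(-1.39509, -1.39509, -0.051)  len=1.3629
  (v27,v32,v28) [++-] → (-0.485738, -0.958599, -0.051)–(-0.8201, -0.8201, -0.051)  len=0.3619
  (v28,v32,v33) [-+-] → (-0.485738, -0.958599, -0.051)–(0, -1.1598, -0.051)  len=0.5258
  (v29,v34,v25) [--+] → (-1.25914, -1.45141, -0.051)–(-1.39509, -1.39509, -0.051)  len=0.1472
  (v25,v34,v30) [+-+] → (-1.25914, -1.45141, -0.051)–(0, -1.97294, -0.051)  len=1.3629
  (v32,v37,v33) [++-] → (0.334362, -1.0213, -0.051)–(0, -1.1598, -0.051)  len=0.3619
  (v33,v37,v38) [-+-] → (0.334362, -1.0213, -0.051)–(0.8201, -0.8201, -0.051)  len=0.5258
  (v34,v39,v30) [--+] → (0.135954, -1.91663, -0.051)–(0, -1.97294, -0.051)  len=0.1472
  (v30,v39,v35) [+-+] → (0.135954, -1.91663, -0.051)–(1.39509, -1.39509, -0.051)  len=1.3629
  (v37,v2,v38) [++-] → (0.958599, -0.485738, -0.051)–(0.8201, -0.8201, -0.051)  len=0.3619
  (v38,v2,v3) [-+-] → (0.958599, -0.485738, -0.051)–(1.1598, 0, -0.051)  len=0.5258
  (v39,v4,v35) [--+] → (1.45141, -1.25914, -0.051)–(1.39509, -1.39509, -0.051)  len=0.1472
  (v35,v4,v0) [+-+] → (1.45141, -1.25914, -0.051)–(1.97294, 0, -0.051)  len=1.3629

Chained into 2 loop(s):
  loop 1: 16 segments, perimeter = 7.1014
  loop 2: 16 segments, perimeter = 12.0802
Total perimeter = 19.182


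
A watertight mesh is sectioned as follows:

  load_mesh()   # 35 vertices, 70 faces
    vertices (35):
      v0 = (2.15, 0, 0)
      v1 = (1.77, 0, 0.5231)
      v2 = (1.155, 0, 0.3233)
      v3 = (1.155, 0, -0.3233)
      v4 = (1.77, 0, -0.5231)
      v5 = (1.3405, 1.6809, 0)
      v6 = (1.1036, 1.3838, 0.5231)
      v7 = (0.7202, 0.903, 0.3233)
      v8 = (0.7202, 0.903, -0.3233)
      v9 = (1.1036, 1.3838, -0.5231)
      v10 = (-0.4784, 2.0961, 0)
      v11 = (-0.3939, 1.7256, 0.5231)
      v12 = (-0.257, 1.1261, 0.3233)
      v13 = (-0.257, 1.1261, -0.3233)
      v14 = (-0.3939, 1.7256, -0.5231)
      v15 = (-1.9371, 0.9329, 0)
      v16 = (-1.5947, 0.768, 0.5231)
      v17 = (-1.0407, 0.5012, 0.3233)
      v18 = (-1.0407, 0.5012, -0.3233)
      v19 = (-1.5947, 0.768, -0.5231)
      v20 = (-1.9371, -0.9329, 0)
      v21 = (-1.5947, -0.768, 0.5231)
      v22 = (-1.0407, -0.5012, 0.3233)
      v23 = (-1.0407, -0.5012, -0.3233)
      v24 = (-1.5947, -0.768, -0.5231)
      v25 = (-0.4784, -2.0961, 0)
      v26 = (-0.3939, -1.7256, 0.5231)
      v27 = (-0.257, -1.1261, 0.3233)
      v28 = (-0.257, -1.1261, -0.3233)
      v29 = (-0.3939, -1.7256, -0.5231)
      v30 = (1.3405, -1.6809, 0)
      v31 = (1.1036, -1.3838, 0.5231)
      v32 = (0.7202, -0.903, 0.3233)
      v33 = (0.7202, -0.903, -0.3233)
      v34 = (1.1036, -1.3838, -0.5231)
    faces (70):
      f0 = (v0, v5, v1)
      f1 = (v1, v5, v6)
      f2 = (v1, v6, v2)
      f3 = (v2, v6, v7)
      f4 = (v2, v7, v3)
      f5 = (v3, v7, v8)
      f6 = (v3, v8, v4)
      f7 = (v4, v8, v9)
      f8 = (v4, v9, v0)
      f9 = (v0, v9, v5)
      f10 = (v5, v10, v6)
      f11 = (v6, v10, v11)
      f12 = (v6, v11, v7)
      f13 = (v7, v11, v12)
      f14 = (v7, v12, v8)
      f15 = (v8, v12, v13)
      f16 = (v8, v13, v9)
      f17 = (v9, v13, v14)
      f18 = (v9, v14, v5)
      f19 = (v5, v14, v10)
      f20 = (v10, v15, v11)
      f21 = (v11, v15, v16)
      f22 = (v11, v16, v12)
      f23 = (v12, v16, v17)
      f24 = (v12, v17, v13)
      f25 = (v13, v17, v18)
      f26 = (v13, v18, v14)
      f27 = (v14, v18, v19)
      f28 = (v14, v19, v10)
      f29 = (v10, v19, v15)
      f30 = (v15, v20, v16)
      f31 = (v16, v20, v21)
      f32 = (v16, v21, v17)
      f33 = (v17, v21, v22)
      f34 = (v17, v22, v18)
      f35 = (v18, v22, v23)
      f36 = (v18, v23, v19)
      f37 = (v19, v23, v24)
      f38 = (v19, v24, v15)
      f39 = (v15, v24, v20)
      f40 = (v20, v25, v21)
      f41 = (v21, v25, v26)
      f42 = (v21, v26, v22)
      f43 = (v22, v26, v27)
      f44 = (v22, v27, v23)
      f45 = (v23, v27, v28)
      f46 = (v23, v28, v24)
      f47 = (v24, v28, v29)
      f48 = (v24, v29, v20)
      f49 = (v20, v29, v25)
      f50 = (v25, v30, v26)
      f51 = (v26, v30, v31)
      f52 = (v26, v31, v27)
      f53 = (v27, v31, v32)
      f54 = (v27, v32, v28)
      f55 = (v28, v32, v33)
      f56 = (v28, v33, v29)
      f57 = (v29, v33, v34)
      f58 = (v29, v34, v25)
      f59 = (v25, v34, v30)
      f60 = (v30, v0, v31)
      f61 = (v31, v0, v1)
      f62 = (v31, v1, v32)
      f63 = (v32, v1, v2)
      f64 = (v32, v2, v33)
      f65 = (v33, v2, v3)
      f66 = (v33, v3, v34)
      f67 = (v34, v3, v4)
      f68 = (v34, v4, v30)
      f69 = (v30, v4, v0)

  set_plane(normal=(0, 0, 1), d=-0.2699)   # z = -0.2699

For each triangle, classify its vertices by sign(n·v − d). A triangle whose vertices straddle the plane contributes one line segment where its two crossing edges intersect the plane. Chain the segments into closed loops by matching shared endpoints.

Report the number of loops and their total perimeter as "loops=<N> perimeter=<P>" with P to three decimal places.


loops=2 perimeter=18.885

Straddling triangles (28 of 70):
  (v2,v7,v3) [++-] → (1.11909, 0.074575, -0.2699)–(1.155, 0, -0.2699)  len=0.0828
  (v3,v7,v8) [-+-] → (1.11909, 0.074575, -0.2699)–(0.7202, 0.903, -0.2699)  len=0.9195
  (v4,v9,v0) [--+] → (1.6101, 0.713989, -0.2699)–(1.95393, 0, -0.2699)  len=0.7925
  (v0,v9,v5) [+-+] → (1.6101, 0.713989, -0.2699)–(1.21827, 1.52761, -0.2699)  len=0.9031
  (v7,v12,v8) [++-] → (0.639497, 0.921425, -0.2699)–(0.7202, 0.903, -0.2699)  len=0.0828
  (v8,v12,v13) [-+-] → (0.639497, 0.921425, -0.2699)–(-0.257, 1.1261, -0.2699)  len=0.9196
  (v9,v14,v5) [--+] → (0.445615, 1.70396, -0.2699)–(1.21827, 1.52761, -0.2699)  len=0.7925
  (v5,v14,v10) [+-+] → (0.445615, 1.70396, -0.2699)–(-0.434801, 1.90494, -0.2699)  len=0.9031
  (v12,v17,v13) [++-] → (-0.321723, 1.07449, -0.2699)–(-0.257, 1.1261, -0.2699)  len=0.0828
  (v13,v17,v18) [-+-] → (-0.321723, 1.07449, -0.2699)–(-1.0407, 0.5012, -0.2699)  len=0.9196
  (v14,v19,v10) [--+] → (-1.05437, 1.41085, -0.2699)–(-0.434801, 1.90494, -0.2699)  len=0.7925
  (v10,v19,v15) [+-+] → (-1.05437, 1.41085, -0.2699)–(-1.76043, 0.847818, -0.2699)  len=0.9031
  (v17,v22,v18) [++-] → (-1.0407, 0.418416, -0.2699)–(-1.0407, 0.5012, -0.2699)  len=0.0828
  (v18,v22,v23) [-+-] → (-1.0407, 0.418416, -0.2699)–(-1.0407, -0.5012, -0.2699)  len=0.9196
  (v19,v24,v15) [--+] → (-1.76043, 0.0552993, -0.2699)–(-1.76043, 0.847818, -0.2699)  len=0.7925
  (v15,v24,v20) [+-+] → (-1.76043, 0.0552993, -0.2699)–(-1.76043, -0.847818, -0.2699)  len=0.9031
  (v22,v27,v23) [++-] → (-0.975977, -0.552808, -0.2699)–(-1.0407, -0.5012, -0.2699)  len=0.0828
  (v23,v27,v28) [-+-] → (-0.975977, -0.552808, -0.2699)–(-0.257, -1.1261, -0.2699)  len=0.9196
  (v24,v29,v20) [--+] → (-1.14087, -1.3419, -0.2699)–(-1.76043, -0.847818, -0.2699)  len=0.7925
  (v20,v29,v25) [+-+] → (-1.14087, -1.3419, -0.2699)–(-0.434801, -1.90494, -0.2699)  len=0.9031
  (v27,v32,v28) [++-] → (-0.176297, -1.10768, -0.2699)–(-0.257, -1.1261, -0.2699)  len=0.0828
  (v28,v32,v33) [-+-] → (-0.176297, -1.10768, -0.2699)–(0.7202, -0.903, -0.2699)  len=0.9196
  (v29,v34,v25) [--+] → (0.337853, -1.72858, -0.2699)–(-0.434801, -1.90494, -0.2699)  len=0.7925
  (v25,v34,v30) [+-+] → (0.337853, -1.72858, -0.2699)–(1.21827, -1.52761, -0.2699)  len=0.9031
  (v32,v2,v33) [++-] → (0.756108, -0.828425, -0.2699)–(0.7202, -0.903, -0.2699)  len=0.0828
  (v33,v2,v3) [-+-] → (0.756108, -0.828425, -0.2699)–(1.155, 0, -0.2699)  len=0.9195
  (v34,v4,v30) [--+] → (1.56211, -0.813619, -0.2699)–(1.21827, -1.52761, -0.2699)  len=0.7925
  (v30,v4,v0) [+-+] → (1.56211, -0.813619, -0.2699)–(1.95393, 0, -0.2699)  len=0.9031

Chained into 2 loop(s):
  loop 1: 14 segments, perimeter = 7.0162
  loop 2: 14 segments, perimeter = 11.8689
Total perimeter = 18.885


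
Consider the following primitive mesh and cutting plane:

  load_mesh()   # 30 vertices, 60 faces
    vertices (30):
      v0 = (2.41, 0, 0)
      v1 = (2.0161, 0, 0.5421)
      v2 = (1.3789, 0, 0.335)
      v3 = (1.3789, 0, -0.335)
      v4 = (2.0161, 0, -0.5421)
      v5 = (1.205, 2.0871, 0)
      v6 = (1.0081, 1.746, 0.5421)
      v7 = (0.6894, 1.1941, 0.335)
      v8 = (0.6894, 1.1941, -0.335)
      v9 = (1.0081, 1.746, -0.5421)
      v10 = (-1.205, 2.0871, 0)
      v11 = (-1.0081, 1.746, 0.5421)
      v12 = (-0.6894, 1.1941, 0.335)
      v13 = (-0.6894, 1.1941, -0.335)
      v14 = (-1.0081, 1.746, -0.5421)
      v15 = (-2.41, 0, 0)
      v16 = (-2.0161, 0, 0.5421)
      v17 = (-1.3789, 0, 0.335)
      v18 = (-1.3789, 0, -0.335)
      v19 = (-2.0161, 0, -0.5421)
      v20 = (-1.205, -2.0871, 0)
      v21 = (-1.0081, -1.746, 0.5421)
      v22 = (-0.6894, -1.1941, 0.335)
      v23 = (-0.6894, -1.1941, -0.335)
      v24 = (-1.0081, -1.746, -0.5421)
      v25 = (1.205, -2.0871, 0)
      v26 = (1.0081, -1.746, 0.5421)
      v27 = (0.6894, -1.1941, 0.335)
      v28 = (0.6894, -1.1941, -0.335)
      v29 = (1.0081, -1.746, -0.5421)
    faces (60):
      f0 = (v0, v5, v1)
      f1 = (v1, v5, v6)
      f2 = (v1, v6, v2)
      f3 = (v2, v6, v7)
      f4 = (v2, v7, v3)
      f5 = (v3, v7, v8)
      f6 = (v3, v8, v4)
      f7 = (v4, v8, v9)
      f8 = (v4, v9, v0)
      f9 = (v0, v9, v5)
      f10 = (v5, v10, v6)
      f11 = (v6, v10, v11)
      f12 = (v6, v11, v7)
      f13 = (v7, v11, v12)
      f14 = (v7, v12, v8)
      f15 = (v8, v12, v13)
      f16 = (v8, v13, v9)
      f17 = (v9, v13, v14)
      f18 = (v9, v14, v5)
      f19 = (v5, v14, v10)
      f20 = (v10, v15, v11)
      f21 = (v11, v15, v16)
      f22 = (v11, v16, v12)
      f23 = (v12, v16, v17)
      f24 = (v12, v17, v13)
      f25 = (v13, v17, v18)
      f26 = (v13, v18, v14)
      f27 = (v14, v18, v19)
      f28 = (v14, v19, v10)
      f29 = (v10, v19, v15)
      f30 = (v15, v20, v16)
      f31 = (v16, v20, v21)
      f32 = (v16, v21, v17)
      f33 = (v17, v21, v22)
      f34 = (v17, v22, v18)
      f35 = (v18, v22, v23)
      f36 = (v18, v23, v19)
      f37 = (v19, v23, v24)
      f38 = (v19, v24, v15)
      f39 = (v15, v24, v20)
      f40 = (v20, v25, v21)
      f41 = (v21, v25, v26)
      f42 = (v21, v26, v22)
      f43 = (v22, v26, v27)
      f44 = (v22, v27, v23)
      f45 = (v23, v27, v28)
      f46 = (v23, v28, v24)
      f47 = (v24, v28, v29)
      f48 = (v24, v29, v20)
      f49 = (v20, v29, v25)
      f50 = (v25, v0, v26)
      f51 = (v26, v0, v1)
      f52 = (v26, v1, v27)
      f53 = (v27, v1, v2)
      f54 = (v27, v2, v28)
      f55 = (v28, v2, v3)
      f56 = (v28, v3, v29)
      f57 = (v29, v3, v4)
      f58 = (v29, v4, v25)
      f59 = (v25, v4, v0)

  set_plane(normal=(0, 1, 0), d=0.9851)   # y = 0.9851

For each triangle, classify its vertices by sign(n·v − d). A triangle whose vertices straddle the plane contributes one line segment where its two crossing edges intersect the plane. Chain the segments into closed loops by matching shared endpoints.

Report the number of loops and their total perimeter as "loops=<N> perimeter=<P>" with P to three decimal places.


loops=2 perimeter=6.701

Straddling triangles (20 of 60):
  (v0,v5,v1) [-+-] → (1.84125, 0.9851, 0)–(1.63327, 0.9851, 0.286232)  len=0.3538
  (v1,v5,v6) [-++] → (1.63327, 0.9851, 0.286232)–(1.44738, 0.9851, 0.5421)  len=0.3163
  (v1,v6,v2) [-+-] → (1.44738, 0.9851, 0.5421)–(1.16969, 0.9851, 0.451847)  len=0.2920
  (v2,v6,v7) [-++] → (1.16969, 0.9851, 0.451847)–(0.810081, 0.9851, 0.335)  len=0.3781
  (v2,v7,v3) [-+-] → (0.810081, 0.9851, 0.335)–(0.810081, 0.9851, 0.217732)  len=0.1173
  (v3,v7,v8) [-++] → (0.810081, 0.9851, 0.217732)–(0.810081, 0.9851, -0.335)  len=0.5527
  (v3,v8,v4) [-+-] → (0.810081, 0.9851, -0.335)–(0.921609, 0.9851, -0.371248)  len=0.1173
  (v4,v8,v9) [-++] → (0.921609, 0.9851, -0.371248)–(1.44738, 0.9851, -0.5421)  len=0.5528
  (v4,v9,v0) [-+-] → (1.44738, 0.9851, -0.5421)–(1.61904, 0.9851, -0.305855)  len=0.2920
  (v0,v9,v5) [-++] → (1.61904, 0.9851, -0.305855)–(1.84125, 0.9851, 0)  len=0.3781
  (v10,v15,v11) [+-+] → (-1.84125, 0.9851, 0)–(-1.61904, 0.9851, 0.305855)  len=0.3781
  (v11,v15,v16) [+--] → (-1.61904, 0.9851, 0.305855)–(-1.44738, 0.9851, 0.5421)  len=0.2920
  (v11,v16,v12) [+-+] → (-1.44738, 0.9851, 0.5421)–(-0.921609, 0.9851, 0.371248)  len=0.5528
  (v12,v16,v17) [+--] → (-0.921609, 0.9851, 0.371248)–(-0.810081, 0.9851, 0.335)  len=0.1173
  (v12,v17,v13) [+-+] → (-0.810081, 0.9851, 0.335)–(-0.810081, 0.9851, -0.217732)  len=0.5527
  (v13,v17,v18) [+--] → (-0.810081, 0.9851, -0.217732)–(-0.810081, 0.9851, -0.335)  len=0.1173
  (v13,v18,v14) [+-+] → (-0.810081, 0.9851, -0.335)–(-1.16969, 0.9851, -0.451847)  len=0.3781
  (v14,v18,v19) [+--] → (-1.16969, 0.9851, -0.451847)–(-1.44738, 0.9851, -0.5421)  len=0.2920
  (v14,v19,v10) [+-+] → (-1.44738, 0.9851, -0.5421)–(-1.63327, 0.9851, -0.286232)  len=0.3163
  (v10,v19,v15) [+--] → (-1.63327, 0.9851, -0.286232)–(-1.84125, 0.9851, 0)  len=0.3538

Chained into 2 loop(s):
  loop 1: 10 segments, perimeter = 3.3504
  loop 2: 10 segments, perimeter = 3.3504
Total perimeter = 6.701


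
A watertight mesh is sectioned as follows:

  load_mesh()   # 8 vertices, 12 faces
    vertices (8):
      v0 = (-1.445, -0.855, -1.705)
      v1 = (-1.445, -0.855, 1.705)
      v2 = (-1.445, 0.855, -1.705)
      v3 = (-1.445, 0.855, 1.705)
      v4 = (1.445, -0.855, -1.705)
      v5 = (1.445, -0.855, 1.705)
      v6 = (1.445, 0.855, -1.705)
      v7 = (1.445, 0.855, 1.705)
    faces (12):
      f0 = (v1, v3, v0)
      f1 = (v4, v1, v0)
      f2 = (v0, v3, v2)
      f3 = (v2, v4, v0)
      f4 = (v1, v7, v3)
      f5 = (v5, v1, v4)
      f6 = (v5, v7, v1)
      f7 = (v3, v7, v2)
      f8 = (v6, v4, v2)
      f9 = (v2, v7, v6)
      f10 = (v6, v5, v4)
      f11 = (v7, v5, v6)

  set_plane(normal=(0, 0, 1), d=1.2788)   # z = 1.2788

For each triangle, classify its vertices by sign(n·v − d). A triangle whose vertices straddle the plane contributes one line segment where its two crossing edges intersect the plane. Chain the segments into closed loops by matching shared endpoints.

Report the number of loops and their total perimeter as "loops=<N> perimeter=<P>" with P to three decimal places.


Straddling triangles (8 of 12):
  (v1,v3,v0) [++-] → (-1.445, 0.641275, 1.2788)–(-1.445, -0.855, 1.2788)  len=1.4963
  (v4,v1,v0) [-+-] → (-1.08379, -0.855, 1.2788)–(-1.445, -0.855, 1.2788)  len=0.3612
  (v0,v3,v2) [-+-] → (-1.445, 0.641275, 1.2788)–(-1.445, 0.855, 1.2788)  len=0.2137
  (v5,v1,v4) [++-] → (-1.08379, -0.855, 1.2788)–(1.445, -0.855, 1.2788)  len=2.5288
  (v3,v7,v2) [++-] → (1.08379, 0.855, 1.2788)–(-1.445, 0.855, 1.2788)  len=2.5288
  (v2,v7,v6) [-+-] → (1.08379, 0.855, 1.2788)–(1.445, 0.855, 1.2788)  len=0.3612
  (v6,v5,v4) [-+-] → (1.445, -0.641275, 1.2788)–(1.445, -0.855, 1.2788)  len=0.2137
  (v7,v5,v6) [++-] → (1.445, -0.641275, 1.2788)–(1.445, 0.855, 1.2788)  len=1.4963

Chained into 1 loop(s):
  loop 1: 8 segments, perimeter = 9.2000
Total perimeter = 9.200

loops=1 perimeter=9.200
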